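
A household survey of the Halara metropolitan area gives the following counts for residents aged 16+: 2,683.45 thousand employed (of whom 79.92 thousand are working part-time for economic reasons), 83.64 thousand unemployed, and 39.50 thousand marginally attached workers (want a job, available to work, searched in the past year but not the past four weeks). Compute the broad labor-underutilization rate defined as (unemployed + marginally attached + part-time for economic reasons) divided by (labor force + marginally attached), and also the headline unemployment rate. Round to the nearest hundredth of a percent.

Broad underutilization rate ≈ 7.24%; headline unemployment rate ≈ 3.02%.

Labor force = 2,683.45 + 83.64 = 2,767.09 thousand.
Numerator = 83.64 + 39.50 + 79.92 = 203.06 thousand.
Denominator = 2,767.09 + 39.50 = 2,806.59 thousand.
Broad rate = 203.06 / 2,806.59 = 7.24%.
Headline unemployment rate = 83.64 / 2,767.09 = 3.02%.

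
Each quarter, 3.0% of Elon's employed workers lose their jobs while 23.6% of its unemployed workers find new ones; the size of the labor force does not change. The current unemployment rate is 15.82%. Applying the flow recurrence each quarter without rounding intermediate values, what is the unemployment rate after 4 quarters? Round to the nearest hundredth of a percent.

Unemployment rate after four quarters ≈ 12.60%.

With a fixed labor force, u_{t+1} = u_t + s·(1−u_t) − f·u_t = u_t·(1−s−f) + s.
Here 1−s−f = 0.734 and s = 0.030.
u_1 = 0.158200 × 0.734 + 0.030 = 0.146119.
u_2 = 0.146119 × 0.734 + 0.030 = 0.137251.
u_3 = 0.137251 × 0.734 + 0.030 = 0.130742.
u_4 = 0.130742 × 0.734 + 0.030 = 0.125965.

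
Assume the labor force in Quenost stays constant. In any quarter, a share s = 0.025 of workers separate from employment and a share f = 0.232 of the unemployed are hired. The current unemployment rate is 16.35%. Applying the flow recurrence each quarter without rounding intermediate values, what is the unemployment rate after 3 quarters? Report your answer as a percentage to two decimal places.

Unemployment rate after three quarters ≈ 12.44%.

With a fixed labor force, u_{t+1} = u_t + s·(1−u_t) − f·u_t = u_t·(1−s−f) + s.
Here 1−s−f = 0.743 and s = 0.025.
u_1 = 0.163500 × 0.743 + 0.025 = 0.146481.
u_2 = 0.146481 × 0.743 + 0.025 = 0.133835.
u_3 = 0.133835 × 0.743 + 0.025 = 0.124439.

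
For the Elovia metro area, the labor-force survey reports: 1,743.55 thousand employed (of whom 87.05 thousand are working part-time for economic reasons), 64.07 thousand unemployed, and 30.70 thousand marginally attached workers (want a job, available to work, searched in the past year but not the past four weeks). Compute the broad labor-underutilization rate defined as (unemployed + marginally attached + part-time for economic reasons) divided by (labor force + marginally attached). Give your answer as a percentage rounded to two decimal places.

Labor force = 1,743.55 + 64.07 = 1,807.62 thousand.
Numerator = 64.07 + 30.70 + 87.05 = 181.82 thousand.
Denominator = 1,807.62 + 30.70 = 1,838.32 thousand.
Broad rate = 181.82 / 1,838.32 = 9.89%.

Broad underutilization rate ≈ 9.89%.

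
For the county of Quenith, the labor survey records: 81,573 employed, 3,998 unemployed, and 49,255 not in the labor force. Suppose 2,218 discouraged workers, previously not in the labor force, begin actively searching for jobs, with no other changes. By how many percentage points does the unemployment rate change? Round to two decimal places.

The unemployment rate changes by +2.41 percentage points.

Initially, labor force = 81,573 + 3,998 = 85,571, so u = 3,998/85,571 = 4.67%.
After the change, unemployed and labor force both rise by 2,218 → E = 81,573, U = 6,216, labor force = 87,789.
New unemployment rate = 6,216 / 87,789 = 7.08%.
Change = 7.08% − 4.67% = +2.41 percentage points.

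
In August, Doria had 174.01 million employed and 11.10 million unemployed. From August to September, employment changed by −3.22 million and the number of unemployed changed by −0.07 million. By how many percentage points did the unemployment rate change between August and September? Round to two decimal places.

August: labor force = 174.01 + 11.10 = 185.11; u = 11.10/185.11 = 6.00%.
September: labor force = 170.79 + 11.03 = 181.82; u = 11.03/181.82 = 6.07%.
Change = 6.07% − 6.00% = +0.07 pp.

The unemployment rate changed by +0.07 percentage points.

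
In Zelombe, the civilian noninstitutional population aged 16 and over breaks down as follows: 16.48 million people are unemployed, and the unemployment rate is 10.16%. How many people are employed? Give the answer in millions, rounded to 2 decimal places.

Labor force = U / u = 16.48 / 0.1016 ≈ 162.20 million.
Employed = labor force − unemployed = 162.20 − 16.48 = 145.72 million.

About 145.72 million are employed.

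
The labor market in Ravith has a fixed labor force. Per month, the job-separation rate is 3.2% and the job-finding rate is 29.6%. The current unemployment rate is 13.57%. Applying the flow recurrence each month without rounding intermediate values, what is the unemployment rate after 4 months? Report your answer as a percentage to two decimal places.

Unemployment rate after four months ≈ 10.53%.

With a fixed labor force, u_{t+1} = u_t + s·(1−u_t) − f·u_t = u_t·(1−s−f) + s.
Here 1−s−f = 0.672 and s = 0.032.
u_1 = 0.135700 × 0.672 + 0.032 = 0.123190.
u_2 = 0.123190 × 0.672 + 0.032 = 0.114784.
u_3 = 0.114784 × 0.672 + 0.032 = 0.109135.
u_4 = 0.109135 × 0.672 + 0.032 = 0.105339.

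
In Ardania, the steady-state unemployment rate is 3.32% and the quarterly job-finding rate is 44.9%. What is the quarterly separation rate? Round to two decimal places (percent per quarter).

From u* = s/(s+f): s = u·f/(1−u).
s = 0.0332 × 44.9 / (1 − 0.0332) = 1.4907 / 0.9668 ≈ 1.54% per quarter.

Separation rate ≈ 1.54% per quarter.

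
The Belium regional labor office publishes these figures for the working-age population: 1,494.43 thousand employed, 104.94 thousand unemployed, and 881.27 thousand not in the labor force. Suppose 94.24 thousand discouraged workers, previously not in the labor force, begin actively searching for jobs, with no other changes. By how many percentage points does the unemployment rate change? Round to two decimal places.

Initially, labor force = 1,494.43 + 104.94 = 1,599.37 thousand, so u = 104.94/1,599.37 = 6.56%.
After the change, unemployed and labor force both rise by 94.24 → E = 1,494.43, U = 199.18, labor force = 1,693.61 thousand.
New unemployment rate = 199.18 / 1,693.61 = 11.76%.
Change = 11.76% − 6.56% = +5.20 percentage points.

The unemployment rate changes by +5.20 percentage points.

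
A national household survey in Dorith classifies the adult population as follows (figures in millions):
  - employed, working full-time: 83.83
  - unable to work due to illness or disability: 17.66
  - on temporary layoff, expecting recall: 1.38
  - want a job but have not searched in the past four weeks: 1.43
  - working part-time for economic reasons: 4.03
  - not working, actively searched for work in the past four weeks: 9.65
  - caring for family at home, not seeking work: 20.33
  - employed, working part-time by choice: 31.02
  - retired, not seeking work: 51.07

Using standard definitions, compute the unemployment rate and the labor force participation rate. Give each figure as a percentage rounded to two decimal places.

Unemployment rate ≈ 8.49%; labor force participation rate ≈ 58.94%.

Employed = 83.83 + 4.03 + 31.02 = 118.88 million (anyone who worked, including part-time for economic reasons, counts as employed).
Unemployed = 1.38 + 9.65 = 11.03 million (jobless and actively searching, or on temporary layoff).
Labor force = 118.88 + 11.03 = 129.91 million.
Not in labor force = 17.66 + 1.43 + 20.33 + 51.07 = 90.49 million (those not working and not actively searching are outside the labor force — including those who want a job but have given up searching).
Civilian working-age population = 129.91 + 90.49 = 220.40 million.
Unemployment rate = 11.03 / 129.91 = 8.49%.
Labor force participation rate = 129.91 / 220.40 = 58.94%.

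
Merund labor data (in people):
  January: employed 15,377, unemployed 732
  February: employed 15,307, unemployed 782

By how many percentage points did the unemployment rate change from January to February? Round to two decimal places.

The unemployment rate changed by +0.32 percentage points.

January: labor force = 15,377 + 732 = 16,109; u = 732/16,109 = 4.54%.
February: labor force = 15,307 + 782 = 16,089; u = 782/16,089 = 4.86%.
Change = 4.86% − 4.54% = +0.32 pp.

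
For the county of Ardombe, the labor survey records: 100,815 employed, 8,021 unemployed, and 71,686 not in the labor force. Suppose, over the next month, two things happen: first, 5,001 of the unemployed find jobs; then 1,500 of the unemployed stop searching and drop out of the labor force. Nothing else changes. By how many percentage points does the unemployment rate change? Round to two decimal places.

The unemployment rate changes by −5.95 percentage points.

Initially, labor force = 100,815 + 8,021 = 108,836, so u = 8,021/108,836 = 7.37%.
After the first change, unemployed falls and employed rises by 5,001; labor force unchanged → E = 105,816, U = 3,020, labor force = 108,836.
After the second change, unemployed and labor force both fall by 1,500 → E = 105,816, U = 1,520, labor force = 107,336.
New unemployment rate = 1,520 / 107,336 = 1.42%.
Change = 1.42% − 7.37% = −5.95 percentage points.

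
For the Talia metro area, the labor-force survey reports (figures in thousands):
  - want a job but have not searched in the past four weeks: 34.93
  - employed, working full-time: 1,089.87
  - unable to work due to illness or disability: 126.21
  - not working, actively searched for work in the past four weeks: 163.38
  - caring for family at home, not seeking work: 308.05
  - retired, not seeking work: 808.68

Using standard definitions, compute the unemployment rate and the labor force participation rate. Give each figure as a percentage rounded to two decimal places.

Unemployment rate ≈ 13.04%; labor force participation rate ≈ 49.51%.

Employed = 1,089.87 thousand.
Unemployed = 163.38 thousand.
Labor force = 1,089.87 + 163.38 = 1,253.25 thousand.
Not in labor force = 34.93 + 126.21 + 308.05 + 808.68 = 1,277.87 thousand (those not working and not actively searching are outside the labor force — including those who want a job but have given up searching).
Civilian working-age population = 1,253.25 + 1,277.87 = 2,531.12 thousand.
Unemployment rate = 163.38 / 1,253.25 = 13.04%.
Labor force participation rate = 1,253.25 / 2,531.12 = 49.51%.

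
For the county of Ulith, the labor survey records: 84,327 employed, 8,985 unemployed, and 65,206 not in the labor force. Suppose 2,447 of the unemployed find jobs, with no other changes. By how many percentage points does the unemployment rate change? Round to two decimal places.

The unemployment rate changes by −2.62 percentage points.

Initially, labor force = 84,327 + 8,985 = 93,312, so u = 8,985/93,312 = 9.63%.
After the change, unemployed falls and employed rises by 2,447; labor force unchanged → E = 86,774, U = 6,538, labor force = 93,312.
New unemployment rate = 6,538 / 93,312 = 7.01%.
Change = 7.01% − 9.63% = −2.62 percentage points.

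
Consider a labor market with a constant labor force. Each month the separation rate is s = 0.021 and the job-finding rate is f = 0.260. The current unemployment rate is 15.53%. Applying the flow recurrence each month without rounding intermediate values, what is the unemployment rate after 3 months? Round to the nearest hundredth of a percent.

Unemployment rate after three months ≈ 10.47%.

With a fixed labor force, u_{t+1} = u_t + s·(1−u_t) − f·u_t = u_t·(1−s−f) + s.
Here 1−s−f = 0.719 and s = 0.021.
u_1 = 0.155300 × 0.719 + 0.021 = 0.132661.
u_2 = 0.132661 × 0.719 + 0.021 = 0.116383.
u_3 = 0.116383 × 0.719 + 0.021 = 0.104679.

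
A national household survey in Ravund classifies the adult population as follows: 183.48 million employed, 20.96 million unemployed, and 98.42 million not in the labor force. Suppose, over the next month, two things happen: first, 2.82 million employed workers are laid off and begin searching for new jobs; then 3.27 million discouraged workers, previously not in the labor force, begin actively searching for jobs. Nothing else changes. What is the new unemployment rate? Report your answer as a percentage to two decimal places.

Initially, labor force = 183.48 + 20.96 = 204.44 million, so u = 20.96/204.44 = 10.25%.
After the first change, employed falls and unemployed rises by 2.82; labor force unchanged → E = 180.66, U = 23.78, labor force = 204.44 million.
After the second change, unemployed and labor force both rise by 3.27 → E = 180.66, U = 27.05, labor force = 207.71 million.
New unemployment rate = 27.05 / 207.71 = 13.02%.

New unemployment rate ≈ 13.02%.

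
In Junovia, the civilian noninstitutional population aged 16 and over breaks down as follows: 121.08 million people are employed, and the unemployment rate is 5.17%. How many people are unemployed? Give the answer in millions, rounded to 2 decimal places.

Let U be the number unemployed. The labor force is E + U, and U/(E+U) = 0.0517.
So U = 0.0517 × 121.08 / (1 − 0.0517) = 6.2598 / 0.9483 ≈ 6.60 million.

About 6.60 million are unemployed.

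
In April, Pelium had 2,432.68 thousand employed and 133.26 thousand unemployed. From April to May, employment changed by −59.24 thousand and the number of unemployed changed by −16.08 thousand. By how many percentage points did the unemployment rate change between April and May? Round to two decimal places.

The unemployment rate changed by −0.49 percentage points.

April: labor force = 2,432.68 + 133.26 = 2,565.94; u = 133.26/2,565.94 = 5.19%.
May: labor force = 2,373.44 + 117.18 = 2,490.62; u = 117.18/2,490.62 = 4.70%.
Change = 4.70% − 5.19% = −0.49 pp.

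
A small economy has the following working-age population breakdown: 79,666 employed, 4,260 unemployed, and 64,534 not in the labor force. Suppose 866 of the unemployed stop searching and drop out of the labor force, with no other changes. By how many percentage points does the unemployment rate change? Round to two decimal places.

The unemployment rate changes by −0.99 percentage points.

Initially, labor force = 79,666 + 4,260 = 83,926, so u = 4,260/83,926 = 5.08%.
After the change, unemployed and labor force both fall by 866 → E = 79,666, U = 3,394, labor force = 83,060.
New unemployment rate = 3,394 / 83,060 = 4.09%.
Change = 4.09% − 5.08% = −0.99 percentage points.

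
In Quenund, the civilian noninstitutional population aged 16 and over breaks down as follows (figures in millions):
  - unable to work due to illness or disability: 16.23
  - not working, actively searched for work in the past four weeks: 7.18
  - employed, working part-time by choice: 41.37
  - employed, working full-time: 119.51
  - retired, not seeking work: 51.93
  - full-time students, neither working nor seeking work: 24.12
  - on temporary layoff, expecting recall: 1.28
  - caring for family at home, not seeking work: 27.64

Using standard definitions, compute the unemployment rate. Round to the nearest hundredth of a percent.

Unemployment rate ≈ 5.00%.

Employed = 41.37 + 119.51 = 160.88 million.
Unemployed = 7.18 + 1.28 = 8.46 million (jobless and actively searching, or on temporary layoff).
Labor force = 160.88 + 8.46 = 169.34 million.
Unemployment rate = 8.46 / 169.34 = 5.00%.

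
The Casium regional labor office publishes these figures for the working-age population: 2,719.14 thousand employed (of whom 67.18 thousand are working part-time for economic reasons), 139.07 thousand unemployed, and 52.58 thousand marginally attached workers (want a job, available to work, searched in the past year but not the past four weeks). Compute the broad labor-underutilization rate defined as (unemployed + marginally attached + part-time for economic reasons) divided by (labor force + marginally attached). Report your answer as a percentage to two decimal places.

Labor force = 2,719.14 + 139.07 = 2,858.21 thousand.
Numerator = 139.07 + 52.58 + 67.18 = 258.83 thousand.
Denominator = 2,858.21 + 52.58 = 2,910.79 thousand.
Broad rate = 258.83 / 2,910.79 = 8.89%.

Broad underutilization rate ≈ 8.89%.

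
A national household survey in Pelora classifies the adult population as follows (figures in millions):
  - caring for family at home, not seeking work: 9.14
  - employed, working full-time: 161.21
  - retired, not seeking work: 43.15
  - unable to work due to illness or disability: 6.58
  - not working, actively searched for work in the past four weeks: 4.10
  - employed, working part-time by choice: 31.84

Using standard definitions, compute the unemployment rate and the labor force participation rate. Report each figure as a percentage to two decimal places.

Unemployment rate ≈ 2.08%; labor force participation rate ≈ 77.01%.

Employed = 161.21 + 31.84 = 193.05 million.
Unemployed = 4.10 million.
Labor force = 193.05 + 4.10 = 197.15 million.
Not in labor force = 9.14 + 43.15 + 6.58 = 58.87 million (those not working and not actively searching are outside the labor force).
Civilian working-age population = 197.15 + 58.87 = 256.02 million.
Unemployment rate = 4.10 / 197.15 = 2.08%.
Labor force participation rate = 197.15 / 256.02 = 77.01%.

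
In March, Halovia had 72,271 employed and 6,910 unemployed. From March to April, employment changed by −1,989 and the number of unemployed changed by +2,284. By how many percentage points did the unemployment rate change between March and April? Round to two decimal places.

March: labor force = 72,271 + 6,910 = 79,181; u = 6,910/79,181 = 8.73%.
April: labor force = 70,282 + 9,194 = 79,476; u = 9,194/79,476 = 11.57%.
Change = 11.57% − 8.73% = +2.84 pp.

The unemployment rate changed by +2.84 percentage points.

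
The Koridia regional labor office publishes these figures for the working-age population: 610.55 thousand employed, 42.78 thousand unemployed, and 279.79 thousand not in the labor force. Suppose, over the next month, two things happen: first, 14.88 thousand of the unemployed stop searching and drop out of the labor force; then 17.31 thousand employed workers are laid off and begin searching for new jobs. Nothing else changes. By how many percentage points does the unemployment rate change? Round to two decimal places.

Initially, labor force = 610.55 + 42.78 = 653.33 thousand, so u = 42.78/653.33 = 6.55%.
After the first change, unemployed and labor force both fall by 14.88 → E = 610.55, U = 27.90, labor force = 638.45 thousand.
After the second change, employed falls and unemployed rises by 17.31; labor force unchanged → E = 593.24, U = 45.21, labor force = 638.45 thousand.
New unemployment rate = 45.21 / 638.45 = 7.08%.
Change = 7.08% − 6.55% = +0.53 percentage points.

The unemployment rate changes by +0.53 percentage points.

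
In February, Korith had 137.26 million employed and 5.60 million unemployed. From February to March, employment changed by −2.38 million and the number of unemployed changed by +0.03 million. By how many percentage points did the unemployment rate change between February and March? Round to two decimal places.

The unemployment rate changed by +0.09 percentage points.

February: labor force = 137.26 + 5.60 = 142.86; u = 5.60/142.86 = 3.92%.
March: labor force = 134.88 + 5.63 = 140.51; u = 5.63/140.51 = 4.01%.
Change = 4.01% − 3.92% = +0.09 pp.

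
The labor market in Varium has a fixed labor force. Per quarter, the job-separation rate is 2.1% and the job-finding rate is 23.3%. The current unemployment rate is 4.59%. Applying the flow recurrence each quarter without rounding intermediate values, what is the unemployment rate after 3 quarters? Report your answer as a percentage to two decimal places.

Unemployment rate after three quarters ≈ 6.74%.

With a fixed labor force, u_{t+1} = u_t + s·(1−u_t) − f·u_t = u_t·(1−s−f) + s.
Here 1−s−f = 0.746 and s = 0.021.
u_1 = 0.045900 × 0.746 + 0.021 = 0.055241.
u_2 = 0.055241 × 0.746 + 0.021 = 0.062210.
u_3 = 0.062210 × 0.746 + 0.021 = 0.067409.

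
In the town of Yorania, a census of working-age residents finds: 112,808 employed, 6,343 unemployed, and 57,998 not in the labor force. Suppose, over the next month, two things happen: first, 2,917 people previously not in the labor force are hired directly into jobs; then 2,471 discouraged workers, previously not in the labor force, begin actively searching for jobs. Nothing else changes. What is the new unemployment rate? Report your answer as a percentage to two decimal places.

New unemployment rate ≈ 7.08%.

Initially, labor force = 112,808 + 6,343 = 119,151, so u = 6,343/119,151 = 5.32%.
After the first change, employed and labor force both rise by 2,917; unemployed unchanged → E = 115,725, U = 6,343, labor force = 122,068.
After the second change, unemployed and labor force both rise by 2,471 → E = 115,725, U = 8,814, labor force = 124,539.
New unemployment rate = 8,814 / 124,539 = 7.08%.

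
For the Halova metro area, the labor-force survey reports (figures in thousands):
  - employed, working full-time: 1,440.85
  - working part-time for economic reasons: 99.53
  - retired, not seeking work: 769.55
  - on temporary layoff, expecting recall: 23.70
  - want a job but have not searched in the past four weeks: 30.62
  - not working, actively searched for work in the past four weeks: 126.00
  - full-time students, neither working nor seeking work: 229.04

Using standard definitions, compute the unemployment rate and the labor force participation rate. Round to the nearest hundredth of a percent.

Employed = 1,440.85 + 99.53 = 1,540.38 thousand (anyone who worked, including part-time for economic reasons, counts as employed).
Unemployed = 23.70 + 126.00 = 149.70 thousand (jobless and actively searching, or on temporary layoff).
Labor force = 1,540.38 + 149.70 = 1,690.08 thousand.
Not in labor force = 769.55 + 30.62 + 229.04 = 1,029.21 thousand (those not working and not actively searching are outside the labor force — including those who want a job but have given up searching).
Civilian working-age population = 1,690.08 + 1,029.21 = 2,719.29 thousand.
Unemployment rate = 149.70 / 1,690.08 = 8.86%.
Labor force participation rate = 1,690.08 / 2,719.29 = 62.15%.

Unemployment rate ≈ 8.86%; labor force participation rate ≈ 62.15%.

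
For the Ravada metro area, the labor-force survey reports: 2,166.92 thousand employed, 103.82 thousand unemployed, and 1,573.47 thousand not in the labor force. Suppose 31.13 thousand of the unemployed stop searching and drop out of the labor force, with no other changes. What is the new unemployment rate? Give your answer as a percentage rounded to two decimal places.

New unemployment rate ≈ 3.25%.

Initially, labor force = 2,166.92 + 103.82 = 2,270.74 thousand, so u = 103.82/2,270.74 = 4.57%.
After the change, unemployed and labor force both fall by 31.13 → E = 2,166.92, U = 72.69, labor force = 2,239.61 thousand.
New unemployment rate = 72.69 / 2,239.61 = 3.25%.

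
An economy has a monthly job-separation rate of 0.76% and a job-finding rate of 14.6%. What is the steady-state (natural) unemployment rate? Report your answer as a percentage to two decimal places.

At steady state the flows balance: s·E = f·U, so U/(E+U) = s/(s+f).
u* = 0.76 / (0.76 + 14.6) = 0.76 / 15.36 = 4.95%.

Steady-state unemployment rate ≈ 4.95%.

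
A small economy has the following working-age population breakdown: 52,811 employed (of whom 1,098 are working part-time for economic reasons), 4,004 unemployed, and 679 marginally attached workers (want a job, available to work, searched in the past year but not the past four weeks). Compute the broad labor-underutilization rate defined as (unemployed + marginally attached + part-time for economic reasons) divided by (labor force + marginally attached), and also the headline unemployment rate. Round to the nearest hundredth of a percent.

Broad underutilization rate ≈ 10.05%; headline unemployment rate ≈ 7.05%.

Labor force = 52,811 + 4,004 = 56,815.
Numerator = 4,004 + 679 + 1,098 = 5,781.
Denominator = 56,815 + 679 = 57,494.
Broad rate = 5,781 / 57,494 = 10.05%.
Headline unemployment rate = 4,004 / 56,815 = 7.05%.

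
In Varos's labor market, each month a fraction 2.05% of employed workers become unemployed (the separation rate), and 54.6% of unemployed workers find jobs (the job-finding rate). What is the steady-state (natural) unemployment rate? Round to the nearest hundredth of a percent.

At steady state the flows balance: s·E = f·U, so U/(E+U) = s/(s+f).
u* = 2.05 / (2.05 + 54.6) = 2.05 / 56.65 = 3.62%.

Steady-state unemployment rate ≈ 3.62%.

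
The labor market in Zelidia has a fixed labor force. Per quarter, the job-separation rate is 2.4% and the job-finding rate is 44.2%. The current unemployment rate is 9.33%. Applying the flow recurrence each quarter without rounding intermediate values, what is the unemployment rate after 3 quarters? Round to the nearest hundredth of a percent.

With a fixed labor force, u_{t+1} = u_t + s·(1−u_t) − f·u_t = u_t·(1−s−f) + s.
Here 1−s−f = 0.534 and s = 0.024.
u_1 = 0.093300 × 0.534 + 0.024 = 0.073822.
u_2 = 0.073822 × 0.534 + 0.024 = 0.063421.
u_3 = 0.063421 × 0.534 + 0.024 = 0.057867.

Unemployment rate after three quarters ≈ 5.79%.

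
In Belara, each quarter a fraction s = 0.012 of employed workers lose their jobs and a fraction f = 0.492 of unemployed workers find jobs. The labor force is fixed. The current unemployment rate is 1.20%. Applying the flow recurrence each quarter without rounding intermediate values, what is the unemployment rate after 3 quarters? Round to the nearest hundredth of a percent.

Unemployment rate after three quarters ≈ 2.24%.

With a fixed labor force, u_{t+1} = u_t + s·(1−u_t) − f·u_t = u_t·(1−s−f) + s.
Here 1−s−f = 0.496 and s = 0.012.
u_1 = 0.012000 × 0.496 + 0.012 = 0.017952.
u_2 = 0.017952 × 0.496 + 0.012 = 0.020904.
u_3 = 0.020904 × 0.496 + 0.012 = 0.022368.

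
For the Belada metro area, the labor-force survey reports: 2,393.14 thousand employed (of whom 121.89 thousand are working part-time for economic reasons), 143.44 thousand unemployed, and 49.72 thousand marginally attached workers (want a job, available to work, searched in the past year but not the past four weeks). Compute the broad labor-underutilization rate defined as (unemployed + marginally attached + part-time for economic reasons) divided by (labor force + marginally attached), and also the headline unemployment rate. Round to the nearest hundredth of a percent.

Labor force = 2,393.14 + 143.44 = 2,536.58 thousand.
Numerator = 143.44 + 49.72 + 121.89 = 315.05 thousand.
Denominator = 2,536.58 + 49.72 = 2,586.30 thousand.
Broad rate = 315.05 / 2,586.30 = 12.18%.
Headline unemployment rate = 143.44 / 2,536.58 = 5.65%.

Broad underutilization rate ≈ 12.18%; headline unemployment rate ≈ 5.65%.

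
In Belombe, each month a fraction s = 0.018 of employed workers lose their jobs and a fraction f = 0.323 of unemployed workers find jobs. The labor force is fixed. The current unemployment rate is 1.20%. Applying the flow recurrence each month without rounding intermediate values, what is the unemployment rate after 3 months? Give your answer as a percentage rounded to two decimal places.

With a fixed labor force, u_{t+1} = u_t + s·(1−u_t) − f·u_t = u_t·(1−s−f) + s.
Here 1−s−f = 0.659 and s = 0.018.
u_1 = 0.012000 × 0.659 + 0.018 = 0.025908.
u_2 = 0.025908 × 0.659 + 0.018 = 0.035073.
u_3 = 0.035073 × 0.659 + 0.018 = 0.041113.

Unemployment rate after three months ≈ 4.11%.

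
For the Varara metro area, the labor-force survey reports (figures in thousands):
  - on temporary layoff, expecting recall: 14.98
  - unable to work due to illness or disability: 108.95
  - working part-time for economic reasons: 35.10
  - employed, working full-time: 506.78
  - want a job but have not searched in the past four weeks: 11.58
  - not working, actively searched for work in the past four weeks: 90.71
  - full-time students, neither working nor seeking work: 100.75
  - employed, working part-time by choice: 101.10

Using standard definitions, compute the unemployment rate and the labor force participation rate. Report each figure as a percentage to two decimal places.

Employed = 35.10 + 506.78 + 101.10 = 642.98 thousand (anyone who worked, including part-time for economic reasons, counts as employed).
Unemployed = 14.98 + 90.71 = 105.69 thousand (jobless and actively searching, or on temporary layoff).
Labor force = 642.98 + 105.69 = 748.67 thousand.
Not in labor force = 108.95 + 11.58 + 100.75 = 221.28 thousand (those not working and not actively searching are outside the labor force — including those who want a job but have given up searching).
Civilian working-age population = 748.67 + 221.28 = 969.95 thousand.
Unemployment rate = 105.69 / 748.67 = 14.12%.
Labor force participation rate = 748.67 / 969.95 = 77.19%.

Unemployment rate ≈ 14.12%; labor force participation rate ≈ 77.19%.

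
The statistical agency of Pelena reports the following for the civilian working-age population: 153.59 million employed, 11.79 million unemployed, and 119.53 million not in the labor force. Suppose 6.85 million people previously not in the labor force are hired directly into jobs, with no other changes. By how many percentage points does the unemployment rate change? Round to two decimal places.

Initially, labor force = 153.59 + 11.79 = 165.38 million, so u = 11.79/165.38 = 7.13%.
After the change, employed and labor force both rise by 6.85; unemployed unchanged → E = 160.44, U = 11.79, labor force = 172.23 million.
New unemployment rate = 11.79 / 172.23 = 6.85%.
Change = 6.85% − 7.13% = −0.28 percentage points.

The unemployment rate changes by −0.28 percentage points.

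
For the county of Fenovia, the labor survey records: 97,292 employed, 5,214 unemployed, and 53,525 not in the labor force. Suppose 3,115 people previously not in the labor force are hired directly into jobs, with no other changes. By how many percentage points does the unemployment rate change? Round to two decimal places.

Initially, labor force = 97,292 + 5,214 = 102,506, so u = 5,214/102,506 = 5.09%.
After the change, employed and labor force both rise by 3,115; unemployed unchanged → E = 100,407, U = 5,214, labor force = 105,621.
New unemployment rate = 5,214 / 105,621 = 4.94%.
Change = 4.94% − 5.09% = −0.15 percentage points.

The unemployment rate changes by −0.15 percentage points.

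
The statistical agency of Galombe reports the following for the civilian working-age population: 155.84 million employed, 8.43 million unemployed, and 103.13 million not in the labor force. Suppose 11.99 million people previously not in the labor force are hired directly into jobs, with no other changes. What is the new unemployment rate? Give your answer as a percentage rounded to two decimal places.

Initially, labor force = 155.84 + 8.43 = 164.27 million, so u = 8.43/164.27 = 5.13%.
After the change, employed and labor force both rise by 11.99; unemployed unchanged → E = 167.83, U = 8.43, labor force = 176.26 million.
New unemployment rate = 8.43 / 176.26 = 4.78%.

New unemployment rate ≈ 4.78%.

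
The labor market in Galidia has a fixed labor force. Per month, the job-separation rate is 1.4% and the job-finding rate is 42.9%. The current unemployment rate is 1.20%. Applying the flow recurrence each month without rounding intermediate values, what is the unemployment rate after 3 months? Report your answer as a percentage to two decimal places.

Unemployment rate after three months ≈ 2.82%.

With a fixed labor force, u_{t+1} = u_t + s·(1−u_t) − f·u_t = u_t·(1−s−f) + s.
Here 1−s−f = 0.557 and s = 0.014.
u_1 = 0.012000 × 0.557 + 0.014 = 0.020684.
u_2 = 0.020684 × 0.557 + 0.014 = 0.025521.
u_3 = 0.025521 × 0.557 + 0.014 = 0.028215.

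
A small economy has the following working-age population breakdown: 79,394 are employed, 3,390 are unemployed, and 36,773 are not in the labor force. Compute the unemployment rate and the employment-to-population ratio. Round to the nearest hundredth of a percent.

Labor force = employed + unemployed = 79,394 + 3,390 = 82,784.
Working-age population = 82,784 + 36,773 = 119,557.
Unemployment rate = 3,390 / 82,784 = 4.09%.
Employment-population ratio = 79,394 / 119,557 = 66.41%.

Unemployment rate ≈ 4.09%; employment-population ratio ≈ 66.41%.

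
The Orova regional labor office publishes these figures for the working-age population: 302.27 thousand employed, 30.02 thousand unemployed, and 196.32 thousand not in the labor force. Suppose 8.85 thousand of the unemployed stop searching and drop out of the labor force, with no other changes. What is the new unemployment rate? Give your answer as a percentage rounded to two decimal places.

Initially, labor force = 302.27 + 30.02 = 332.29 thousand, so u = 30.02/332.29 = 9.03%.
After the change, unemployed and labor force both fall by 8.85 → E = 302.27, U = 21.17, labor force = 323.44 thousand.
New unemployment rate = 21.17 / 323.44 = 6.55%.

New unemployment rate ≈ 6.55%.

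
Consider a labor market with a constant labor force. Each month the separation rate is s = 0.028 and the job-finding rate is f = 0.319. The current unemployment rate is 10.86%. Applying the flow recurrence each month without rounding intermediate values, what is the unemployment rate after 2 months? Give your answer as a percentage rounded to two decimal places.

Unemployment rate after two months ≈ 9.26%.

With a fixed labor force, u_{t+1} = u_t + s·(1−u_t) − f·u_t = u_t·(1−s−f) + s.
Here 1−s−f = 0.653 and s = 0.028.
u_1 = 0.108600 × 0.653 + 0.028 = 0.098916.
u_2 = 0.098916 × 0.653 + 0.028 = 0.092592.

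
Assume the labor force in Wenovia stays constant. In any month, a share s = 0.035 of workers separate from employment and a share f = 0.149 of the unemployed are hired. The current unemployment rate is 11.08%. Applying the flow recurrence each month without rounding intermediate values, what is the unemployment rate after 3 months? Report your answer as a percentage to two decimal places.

With a fixed labor force, u_{t+1} = u_t + s·(1−u_t) − f·u_t = u_t·(1−s−f) + s.
Here 1−s−f = 0.816 and s = 0.035.
u_1 = 0.110800 × 0.816 + 0.035 = 0.125413.
u_2 = 0.125413 × 0.816 + 0.035 = 0.137337.
u_3 = 0.137337 × 0.816 + 0.035 = 0.147067.

Unemployment rate after three months ≈ 14.71%.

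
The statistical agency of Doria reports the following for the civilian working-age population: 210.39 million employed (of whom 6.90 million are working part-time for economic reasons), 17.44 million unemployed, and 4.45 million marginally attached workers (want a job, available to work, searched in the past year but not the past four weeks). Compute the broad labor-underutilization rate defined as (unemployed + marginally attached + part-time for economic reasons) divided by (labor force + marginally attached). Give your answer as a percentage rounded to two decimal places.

Labor force = 210.39 + 17.44 = 227.83 million.
Numerator = 17.44 + 4.45 + 6.90 = 28.79 million.
Denominator = 227.83 + 4.45 = 232.28 million.
Broad rate = 28.79 / 232.28 = 12.39%.

Broad underutilization rate ≈ 12.39%.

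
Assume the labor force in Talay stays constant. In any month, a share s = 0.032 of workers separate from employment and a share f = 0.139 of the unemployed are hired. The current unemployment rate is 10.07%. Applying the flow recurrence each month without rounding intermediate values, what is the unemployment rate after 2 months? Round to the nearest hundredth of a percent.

With a fixed labor force, u_{t+1} = u_t + s·(1−u_t) − f·u_t = u_t·(1−s−f) + s.
Here 1−s−f = 0.829 and s = 0.032.
u_1 = 0.100700 × 0.829 + 0.032 = 0.115480.
u_2 = 0.115480 × 0.829 + 0.032 = 0.127733.

Unemployment rate after two months ≈ 12.77%.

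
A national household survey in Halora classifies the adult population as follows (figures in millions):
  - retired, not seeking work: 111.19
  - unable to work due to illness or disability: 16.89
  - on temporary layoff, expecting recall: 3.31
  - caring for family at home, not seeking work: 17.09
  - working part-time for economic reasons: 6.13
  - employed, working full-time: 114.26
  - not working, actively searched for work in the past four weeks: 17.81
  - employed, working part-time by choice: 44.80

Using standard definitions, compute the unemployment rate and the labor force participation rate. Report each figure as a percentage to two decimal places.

Unemployment rate ≈ 11.34%; labor force participation rate ≈ 56.21%.

Employed = 6.13 + 114.26 + 44.80 = 165.19 million (anyone who worked, including part-time for economic reasons, counts as employed).
Unemployed = 3.31 + 17.81 = 21.12 million (jobless and actively searching, or on temporary layoff).
Labor force = 165.19 + 21.12 = 186.31 million.
Not in labor force = 111.19 + 16.89 + 17.09 = 145.17 million (those not working and not actively searching are outside the labor force).
Civilian working-age population = 186.31 + 145.17 = 331.48 million.
Unemployment rate = 21.12 / 186.31 = 11.34%.
Labor force participation rate = 186.31 / 331.48 = 56.21%.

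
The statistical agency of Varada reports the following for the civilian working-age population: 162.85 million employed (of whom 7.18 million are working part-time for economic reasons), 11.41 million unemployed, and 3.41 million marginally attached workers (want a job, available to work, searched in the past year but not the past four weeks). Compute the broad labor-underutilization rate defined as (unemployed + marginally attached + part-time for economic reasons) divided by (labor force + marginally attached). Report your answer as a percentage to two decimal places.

Labor force = 162.85 + 11.41 = 174.26 million.
Numerator = 11.41 + 3.41 + 7.18 = 22.00 million.
Denominator = 174.26 + 3.41 = 177.67 million.
Broad rate = 22.00 / 177.67 = 12.38%.

Broad underutilization rate ≈ 12.38%.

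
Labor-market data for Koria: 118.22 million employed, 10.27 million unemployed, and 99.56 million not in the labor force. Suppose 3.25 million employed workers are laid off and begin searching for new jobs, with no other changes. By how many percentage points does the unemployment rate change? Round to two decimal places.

Initially, labor force = 118.22 + 10.27 = 128.49 million, so u = 10.27/128.49 = 7.99%.
After the change, employed falls and unemployed rises by 3.25; labor force unchanged → E = 114.97, U = 13.52, labor force = 128.49 million.
New unemployment rate = 13.52 / 128.49 = 10.52%.
Change = 10.52% − 7.99% = +2.53 percentage points.

The unemployment rate changes by +2.53 percentage points.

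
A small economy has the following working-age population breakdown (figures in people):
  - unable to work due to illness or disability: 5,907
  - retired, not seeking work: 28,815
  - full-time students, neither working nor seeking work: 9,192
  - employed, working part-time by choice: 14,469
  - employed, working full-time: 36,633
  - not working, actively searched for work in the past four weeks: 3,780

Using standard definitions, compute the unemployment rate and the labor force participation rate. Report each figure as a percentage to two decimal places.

Unemployment rate ≈ 6.89%; labor force participation rate ≈ 55.55%.

Employed = 14,469 + 36,633 = 51,102.
Unemployed = 3,780.
Labor force = 51,102 + 3,780 = 54,882.
Not in labor force = 5,907 + 28,815 + 9,192 = 43,914 (those not working and not actively searching are outside the labor force).
Civilian working-age population = 54,882 + 43,914 = 98,796.
Unemployment rate = 3,780 / 54,882 = 6.89%.
Labor force participation rate = 54,882 / 98,796 = 55.55%.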